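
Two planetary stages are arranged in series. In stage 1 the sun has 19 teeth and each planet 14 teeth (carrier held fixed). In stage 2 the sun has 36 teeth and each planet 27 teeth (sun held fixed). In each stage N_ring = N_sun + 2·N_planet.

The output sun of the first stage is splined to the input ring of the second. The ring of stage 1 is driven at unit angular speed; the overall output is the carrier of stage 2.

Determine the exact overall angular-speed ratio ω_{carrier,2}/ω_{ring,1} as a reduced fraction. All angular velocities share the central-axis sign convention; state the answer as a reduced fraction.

Stage 1: N_ring = 19 + 2·14 = 47
Stage 1: 19(ω_s−ω_c) = −47(ω_r−ω_c),  ω_c=0, ω_r=1
Stage 1: ω_s = 0 − (47/19)(1−0) = -47/19
  ⇒ ω_s¹/ω_r¹ = -47/19
Stage 2: N_ring = 36 + 2·27 = 90
Stage 2: 36(ω_s−ω_c) = −90(ω_r−ω_c),  ω_s=0, ω_r=1
Stage 2: 36(0−ω_c) = −90(1−ω_c)  ⇒  126ω_c = 90  ⇒  ω_c = 5/7
  ⇒ ω_c²/ω_r² = 5/7
Coupling ω_r² = ω_s¹ ⇒ overall = -47/19 × 5/7 = -235/133

-235/133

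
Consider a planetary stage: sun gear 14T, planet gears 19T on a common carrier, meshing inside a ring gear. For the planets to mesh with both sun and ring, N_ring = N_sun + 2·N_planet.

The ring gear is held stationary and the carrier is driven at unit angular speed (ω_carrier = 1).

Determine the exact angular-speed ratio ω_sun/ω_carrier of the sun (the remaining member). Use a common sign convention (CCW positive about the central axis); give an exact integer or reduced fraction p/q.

33/7

N_ring = 14 + 2·19 = 52
14(ω_s−ω_c) = −52(ω_r−ω_c),  ω_r=0, ω_c=1
ω_s = 1 − (52/14)(0−1) = 33/7
ω_s/ω_c = 33/7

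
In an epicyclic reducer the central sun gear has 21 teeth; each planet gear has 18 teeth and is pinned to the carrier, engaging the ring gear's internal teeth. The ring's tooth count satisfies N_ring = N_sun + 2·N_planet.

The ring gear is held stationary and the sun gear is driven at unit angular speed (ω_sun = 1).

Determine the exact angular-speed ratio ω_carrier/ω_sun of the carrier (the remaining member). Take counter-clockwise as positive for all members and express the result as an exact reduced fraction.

N_ring = 21 + 2·18 = 57
21(ω_s−ω_c) = −57(ω_r−ω_c),  ω_r=0, ω_s=1
21(1−ω_c) = −57(0−ω_c)  ⇒  78ω_c = 21  ⇒  ω_c = 7/26
ω_c/ω_s = 7/26

7/26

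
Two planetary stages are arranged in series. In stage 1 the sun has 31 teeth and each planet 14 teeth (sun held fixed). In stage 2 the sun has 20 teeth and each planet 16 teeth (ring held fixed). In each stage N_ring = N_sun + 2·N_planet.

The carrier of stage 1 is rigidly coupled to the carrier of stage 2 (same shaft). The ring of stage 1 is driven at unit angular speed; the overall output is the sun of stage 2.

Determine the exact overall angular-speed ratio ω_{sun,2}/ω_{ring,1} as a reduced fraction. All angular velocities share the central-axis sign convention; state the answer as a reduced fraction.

Stage 1: N_ring = 31 + 2·14 = 59
Stage 1: 31(ω_s−ω_c) = −59(ω_r−ω_c),  ω_s=0, ω_r=1
Stage 1: 31(0−ω_c) = −59(1−ω_c)  ⇒  90ω_c = 59  ⇒  ω_c = 59/90
  ⇒ ω_c¹/ω_r¹ = 59/90
Stage 2: N_ring = 20 + 2·16 = 52
Stage 2: 20(ω_s−ω_c) = −52(ω_r−ω_c),  ω_r=0, ω_c=1
Stage 2: ω_s = 1 − (52/20)(0−1) = 18/5
  ⇒ ω_s²/ω_c² = 18/5
Coupling ω_c² = ω_c¹ ⇒ overall = 59/90 × 18/5 = 59/25

59/25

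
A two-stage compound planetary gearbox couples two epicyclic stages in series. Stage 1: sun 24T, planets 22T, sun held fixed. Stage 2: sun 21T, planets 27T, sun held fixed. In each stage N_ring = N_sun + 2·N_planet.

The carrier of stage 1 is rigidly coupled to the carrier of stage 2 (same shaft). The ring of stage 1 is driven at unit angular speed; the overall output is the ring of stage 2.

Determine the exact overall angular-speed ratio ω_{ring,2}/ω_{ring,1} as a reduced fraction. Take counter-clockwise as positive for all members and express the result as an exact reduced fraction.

544/575

Stage 1: N_ring = 24 + 2·22 = 68
Stage 1: 24(ω_s−ω_c) = −68(ω_r−ω_c),  ω_s=0, ω_r=1
Stage 1: 24(0−ω_c) = −68(1−ω_c)  ⇒  92ω_c = 68  ⇒  ω_c = 17/23
  ⇒ ω_c¹/ω_r¹ = 17/23
Stage 2: N_ring = 21 + 2·27 = 75
Stage 2: 21(ω_s−ω_c) = −75(ω_r−ω_c),  ω_s=0, ω_c=1
Stage 2: ω_r = 1 − (21/75)(0−1) = 32/25
  ⇒ ω_r²/ω_c² = 32/25
Coupling ω_c² = ω_c¹ ⇒ overall = 17/23 × 32/25 = 544/575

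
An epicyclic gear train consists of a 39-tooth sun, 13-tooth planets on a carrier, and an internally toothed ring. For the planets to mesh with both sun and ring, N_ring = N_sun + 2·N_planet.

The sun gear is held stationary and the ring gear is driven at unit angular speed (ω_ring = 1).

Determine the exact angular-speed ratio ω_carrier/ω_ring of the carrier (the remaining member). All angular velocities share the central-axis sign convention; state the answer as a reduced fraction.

N_ring = 39 + 2·13 = 65
39(ω_s−ω_c) = −65(ω_r−ω_c),  ω_s=0, ω_r=1
39(0−ω_c) = −65(1−ω_c)  ⇒  104ω_c = 65  ⇒  ω_c = 5/8
ω_c/ω_r = 5/8

5/8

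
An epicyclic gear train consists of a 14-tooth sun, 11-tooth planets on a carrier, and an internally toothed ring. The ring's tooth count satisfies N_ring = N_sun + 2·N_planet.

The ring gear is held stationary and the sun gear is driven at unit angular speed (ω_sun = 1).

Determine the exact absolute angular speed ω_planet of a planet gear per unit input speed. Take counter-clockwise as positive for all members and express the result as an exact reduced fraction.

-7/11

N_ring = 14 + 2·11 = 36
14(ω_s−ω_c) = −36(ω_r−ω_c),  ω_r=0, ω_s=1
14(1−ω_c) = −36(0−ω_c)  ⇒  50ω_c = 14  ⇒  ω_c = 7/25
sun–planet: 14·(1−7/25) = −11·(ω_p−ω_c)  ⇒  ω_p−ω_c = −(14/11)·(18/25) = -252/275
ω_p = 7/25 − 252/275 = -7/11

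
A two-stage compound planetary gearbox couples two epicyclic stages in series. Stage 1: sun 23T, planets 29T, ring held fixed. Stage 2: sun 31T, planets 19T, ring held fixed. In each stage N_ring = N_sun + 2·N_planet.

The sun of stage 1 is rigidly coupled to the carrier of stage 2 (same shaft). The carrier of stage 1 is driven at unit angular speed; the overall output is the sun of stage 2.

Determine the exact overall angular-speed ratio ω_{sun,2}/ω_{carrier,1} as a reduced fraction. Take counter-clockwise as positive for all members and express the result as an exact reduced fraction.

10400/713

Stage 1: N_ring = 23 + 2·29 = 81
Stage 1: 23(ω_s−ω_c) = −81(ω_r−ω_c),  ω_r=0, ω_c=1
Stage 1: ω_s = 1 − (81/23)(0−1) = 104/23
  ⇒ ω_s¹/ω_c¹ = 104/23
Stage 2: N_ring = 31 + 2·19 = 69
Stage 2: 31(ω_s−ω_c) = −69(ω_r−ω_c),  ω_r=0, ω_c=1
Stage 2: ω_s = 1 − (69/31)(0−1) = 100/31
  ⇒ ω_s²/ω_c² = 100/31
Coupling ω_c² = ω_s¹ ⇒ overall = 104/23 × 100/31 = 10400/713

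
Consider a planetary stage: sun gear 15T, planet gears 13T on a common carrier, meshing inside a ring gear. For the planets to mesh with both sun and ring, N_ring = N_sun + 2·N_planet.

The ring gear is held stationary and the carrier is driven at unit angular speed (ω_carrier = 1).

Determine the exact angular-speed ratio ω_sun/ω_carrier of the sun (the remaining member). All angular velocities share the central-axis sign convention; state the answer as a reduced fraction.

N_ring = 15 + 2·13 = 41
15(ω_s−ω_c) = −41(ω_r−ω_c),  ω_r=0, ω_c=1
ω_s = 1 − (41/15)(0−1) = 56/15
ω_s/ω_c = 56/15

56/15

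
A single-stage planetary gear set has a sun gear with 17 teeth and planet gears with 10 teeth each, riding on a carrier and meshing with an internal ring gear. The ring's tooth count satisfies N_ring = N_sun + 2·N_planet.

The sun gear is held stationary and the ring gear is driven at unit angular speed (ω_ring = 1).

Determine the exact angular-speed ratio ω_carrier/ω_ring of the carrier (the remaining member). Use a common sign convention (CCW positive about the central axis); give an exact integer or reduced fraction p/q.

37/54

N_ring = 17 + 2·10 = 37
17(ω_s−ω_c) = −37(ω_r−ω_c),  ω_s=0, ω_r=1
17(0−ω_c) = −37(1−ω_c)  ⇒  54ω_c = 37  ⇒  ω_c = 37/54
ω_c/ω_r = 37/54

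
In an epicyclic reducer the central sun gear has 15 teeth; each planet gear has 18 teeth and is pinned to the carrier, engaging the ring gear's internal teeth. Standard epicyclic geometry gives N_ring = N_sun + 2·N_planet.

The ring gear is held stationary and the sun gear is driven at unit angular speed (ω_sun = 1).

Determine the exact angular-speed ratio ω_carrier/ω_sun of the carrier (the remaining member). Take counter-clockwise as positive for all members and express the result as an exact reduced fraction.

5/22

N_ring = 15 + 2·18 = 51
15(ω_s−ω_c) = −51(ω_r−ω_c),  ω_r=0, ω_s=1
15(1−ω_c) = −51(0−ω_c)  ⇒  66ω_c = 15  ⇒  ω_c = 5/22
ω_c/ω_s = 5/22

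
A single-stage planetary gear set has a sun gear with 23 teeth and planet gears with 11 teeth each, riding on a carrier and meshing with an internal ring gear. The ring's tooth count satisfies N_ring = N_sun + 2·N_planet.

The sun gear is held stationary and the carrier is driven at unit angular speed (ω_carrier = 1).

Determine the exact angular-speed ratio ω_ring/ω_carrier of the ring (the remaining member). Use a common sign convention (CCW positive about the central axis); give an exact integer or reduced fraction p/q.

N_ring = 23 + 2·11 = 45
23(ω_s−ω_c) = −45(ω_r−ω_c),  ω_s=0, ω_c=1
ω_r = 1 − (23/45)(0−1) = 68/45
ω_r/ω_c = 68/45

68/45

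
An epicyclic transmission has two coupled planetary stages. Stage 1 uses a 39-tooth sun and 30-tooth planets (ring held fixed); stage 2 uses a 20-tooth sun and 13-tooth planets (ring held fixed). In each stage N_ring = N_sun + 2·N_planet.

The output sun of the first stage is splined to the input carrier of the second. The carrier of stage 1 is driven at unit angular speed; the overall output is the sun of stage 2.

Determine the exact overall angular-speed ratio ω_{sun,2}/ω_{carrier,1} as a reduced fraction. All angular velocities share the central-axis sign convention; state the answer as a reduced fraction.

Stage 1: N_ring = 39 + 2·30 = 99
Stage 1: 39(ω_s−ω_c) = −99(ω_r−ω_c),  ω_r=0, ω_c=1
Stage 1: ω_s = 1 − (99/39)(0−1) = 46/13
  ⇒ ω_s¹/ω_c¹ = 46/13
Stage 2: N_ring = 20 + 2·13 = 46
Stage 2: 20(ω_s−ω_c) = −46(ω_r−ω_c),  ω_r=0, ω_c=1
Stage 2: ω_s = 1 − (46/20)(0−1) = 33/10
  ⇒ ω_s²/ω_c² = 33/10
Coupling ω_c² = ω_s¹ ⇒ overall = 46/13 × 33/10 = 759/65

759/65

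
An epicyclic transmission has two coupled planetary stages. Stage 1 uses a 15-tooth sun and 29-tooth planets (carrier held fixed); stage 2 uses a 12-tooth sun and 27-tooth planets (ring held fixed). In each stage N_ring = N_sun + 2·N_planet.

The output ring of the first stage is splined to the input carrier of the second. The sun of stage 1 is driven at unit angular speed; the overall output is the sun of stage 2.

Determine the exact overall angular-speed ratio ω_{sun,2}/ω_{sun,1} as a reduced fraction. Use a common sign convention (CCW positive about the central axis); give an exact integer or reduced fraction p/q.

-195/146

Stage 1: N_ring = 15 + 2·29 = 73
Stage 1: 15(ω_s−ω_c) = −73(ω_r−ω_c),  ω_c=0, ω_s=1
Stage 1: ω_r = 0 − (15/73)(1−0) = -15/73
  ⇒ ω_r¹/ω_s¹ = -15/73
Stage 2: N_ring = 12 + 2·27 = 66
Stage 2: 12(ω_s−ω_c) = −66(ω_r−ω_c),  ω_r=0, ω_c=1
Stage 2: ω_s = 1 − (66/12)(0−1) = 13/2
  ⇒ ω_s²/ω_c² = 13/2
Coupling ω_c² = ω_r¹ ⇒ overall = -15/73 × 13/2 = -195/146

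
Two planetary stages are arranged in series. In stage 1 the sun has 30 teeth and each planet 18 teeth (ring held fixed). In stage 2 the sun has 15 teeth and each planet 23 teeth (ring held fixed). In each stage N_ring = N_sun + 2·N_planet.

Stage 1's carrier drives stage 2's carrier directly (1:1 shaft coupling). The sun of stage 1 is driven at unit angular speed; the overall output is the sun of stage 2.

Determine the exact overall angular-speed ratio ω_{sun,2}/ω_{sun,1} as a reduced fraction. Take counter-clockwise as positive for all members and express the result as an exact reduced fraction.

19/12

Stage 1: N_ring = 30 + 2·18 = 66
Stage 1: 30(ω_s−ω_c) = −66(ω_r−ω_c),  ω_r=0, ω_s=1
Stage 1: 30(1−ω_c) = −66(0−ω_c)  ⇒  96ω_c = 30  ⇒  ω_c = 5/16
  ⇒ ω_c¹/ω_s¹ = 5/16
Stage 2: N_ring = 15 + 2·23 = 61
Stage 2: 15(ω_s−ω_c) = −61(ω_r−ω_c),  ω_r=0, ω_c=1
Stage 2: ω_s = 1 − (61/15)(0−1) = 76/15
  ⇒ ω_s²/ω_c² = 76/15
Coupling ω_c² = ω_c¹ ⇒ overall = 5/16 × 76/15 = 19/12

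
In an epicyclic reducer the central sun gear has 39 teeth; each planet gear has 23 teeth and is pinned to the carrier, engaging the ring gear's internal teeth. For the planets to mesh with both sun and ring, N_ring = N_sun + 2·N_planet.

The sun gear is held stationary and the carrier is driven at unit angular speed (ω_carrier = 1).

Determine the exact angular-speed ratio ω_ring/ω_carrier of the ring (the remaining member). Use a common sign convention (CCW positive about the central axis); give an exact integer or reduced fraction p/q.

N_ring = 39 + 2·23 = 85
39(ω_s−ω_c) = −85(ω_r−ω_c),  ω_s=0, ω_c=1
ω_r = 1 − (39/85)(0−1) = 124/85
ω_r/ω_c = 124/85

124/85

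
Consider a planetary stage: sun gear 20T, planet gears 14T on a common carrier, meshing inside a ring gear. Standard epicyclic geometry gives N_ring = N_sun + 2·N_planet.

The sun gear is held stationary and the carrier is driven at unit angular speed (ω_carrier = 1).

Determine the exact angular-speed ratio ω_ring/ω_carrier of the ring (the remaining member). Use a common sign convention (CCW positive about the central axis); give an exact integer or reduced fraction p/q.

17/12

N_ring = 20 + 2·14 = 48
20(ω_s−ω_c) = −48(ω_r−ω_c),  ω_s=0, ω_c=1
ω_r = 1 − (20/48)(0−1) = 17/12
ω_r/ω_c = 17/12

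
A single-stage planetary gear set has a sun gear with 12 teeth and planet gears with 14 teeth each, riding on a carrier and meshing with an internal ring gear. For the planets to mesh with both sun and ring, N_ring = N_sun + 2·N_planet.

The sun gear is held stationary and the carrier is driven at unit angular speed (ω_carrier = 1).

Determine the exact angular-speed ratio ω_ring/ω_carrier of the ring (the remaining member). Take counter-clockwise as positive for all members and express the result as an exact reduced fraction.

N_ring = 12 + 2·14 = 40
12(ω_s−ω_c) = −40(ω_r−ω_c),  ω_s=0, ω_c=1
ω_r = 1 − (12/40)(0−1) = 13/10
ω_r/ω_c = 13/10

13/10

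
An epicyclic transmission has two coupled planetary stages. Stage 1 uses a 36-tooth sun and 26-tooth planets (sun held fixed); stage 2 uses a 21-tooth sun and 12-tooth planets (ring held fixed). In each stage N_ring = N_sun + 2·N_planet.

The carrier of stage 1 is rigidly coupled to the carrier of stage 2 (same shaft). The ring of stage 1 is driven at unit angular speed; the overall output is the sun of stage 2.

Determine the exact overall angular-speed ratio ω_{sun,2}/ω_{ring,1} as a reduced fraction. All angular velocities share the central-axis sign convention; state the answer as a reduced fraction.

Stage 1: N_ring = 36 + 2·26 = 88
Stage 1: 36(ω_s−ω_c) = −88(ω_r−ω_c),  ω_s=0, ω_r=1
Stage 1: 36(0−ω_c) = −88(1−ω_c)  ⇒  124ω_c = 88  ⇒  ω_c = 22/31
  ⇒ ω_c¹/ω_r¹ = 22/31
Stage 2: N_ring = 21 + 2·12 = 45
Stage 2: 21(ω_s−ω_c) = −45(ω_r−ω_c),  ω_r=0, ω_c=1
Stage 2: ω_s = 1 − (45/21)(0−1) = 22/7
  ⇒ ω_s²/ω_c² = 22/7
Coupling ω_c² = ω_c¹ ⇒ overall = 22/31 × 22/7 = 484/217

484/217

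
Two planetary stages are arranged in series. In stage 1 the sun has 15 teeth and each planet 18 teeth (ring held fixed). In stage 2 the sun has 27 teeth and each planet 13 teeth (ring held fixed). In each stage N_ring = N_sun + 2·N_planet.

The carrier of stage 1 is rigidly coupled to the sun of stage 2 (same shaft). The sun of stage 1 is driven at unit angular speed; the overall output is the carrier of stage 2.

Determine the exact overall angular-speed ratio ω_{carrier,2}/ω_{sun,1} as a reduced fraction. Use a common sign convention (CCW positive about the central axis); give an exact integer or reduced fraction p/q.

27/352

Stage 1: N_ring = 15 + 2·18 = 51
Stage 1: 15(ω_s−ω_c) = −51(ω_r−ω_c),  ω_r=0, ω_s=1
Stage 1: 15(1−ω_c) = −51(0−ω_c)  ⇒  66ω_c = 15  ⇒  ω_c = 5/22
  ⇒ ω_c¹/ω_s¹ = 5/22
Stage 2: N_ring = 27 + 2·13 = 53
Stage 2: 27(ω_s−ω_c) = −53(ω_r−ω_c),  ω_r=0, ω_s=1
Stage 2: 27(1−ω_c) = −53(0−ω_c)  ⇒  80ω_c = 27  ⇒  ω_c = 27/80
  ⇒ ω_c²/ω_s² = 27/80
Coupling ω_s² = ω_c¹ ⇒ overall = 5/22 × 27/80 = 27/352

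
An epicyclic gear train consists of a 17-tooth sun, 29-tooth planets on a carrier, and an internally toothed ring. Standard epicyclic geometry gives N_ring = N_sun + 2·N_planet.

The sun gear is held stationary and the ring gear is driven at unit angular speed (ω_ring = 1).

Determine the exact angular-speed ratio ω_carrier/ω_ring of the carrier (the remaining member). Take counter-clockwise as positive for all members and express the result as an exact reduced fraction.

75/92

N_ring = 17 + 2·29 = 75
17(ω_s−ω_c) = −75(ω_r−ω_c),  ω_s=0, ω_r=1
17(0−ω_c) = −75(1−ω_c)  ⇒  92ω_c = 75  ⇒  ω_c = 75/92
ω_c/ω_r = 75/92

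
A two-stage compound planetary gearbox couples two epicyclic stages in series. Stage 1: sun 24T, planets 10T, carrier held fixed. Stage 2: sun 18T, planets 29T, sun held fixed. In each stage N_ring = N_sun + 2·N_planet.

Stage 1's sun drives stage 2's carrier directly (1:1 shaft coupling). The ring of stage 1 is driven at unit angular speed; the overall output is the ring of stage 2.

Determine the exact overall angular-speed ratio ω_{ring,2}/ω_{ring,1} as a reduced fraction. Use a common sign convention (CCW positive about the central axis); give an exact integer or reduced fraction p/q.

-517/228

Stage 1: N_ring = 24 + 2·10 = 44
Stage 1: 24(ω_s−ω_c) = −44(ω_r−ω_c),  ω_c=0, ω_r=1
Stage 1: ω_s = 0 − (44/24)(1−0) = -11/6
  ⇒ ω_s¹/ω_r¹ = -11/6
Stage 2: N_ring = 18 + 2·29 = 76
Stage 2: 18(ω_s−ω_c) = −76(ω_r−ω_c),  ω_s=0, ω_c=1
Stage 2: ω_r = 1 − (18/76)(0−1) = 47/38
  ⇒ ω_r²/ω_c² = 47/38
Coupling ω_c² = ω_s¹ ⇒ overall = -11/6 × 47/38 = -517/228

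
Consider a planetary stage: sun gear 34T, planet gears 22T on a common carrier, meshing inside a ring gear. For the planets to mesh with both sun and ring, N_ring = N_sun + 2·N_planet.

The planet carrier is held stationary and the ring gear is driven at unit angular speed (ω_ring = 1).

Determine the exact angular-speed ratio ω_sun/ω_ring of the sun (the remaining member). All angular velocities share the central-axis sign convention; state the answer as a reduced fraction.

N_ring = 34 + 2·22 = 78
34(ω_s−ω_c) = −78(ω_r−ω_c),  ω_c=0, ω_r=1
ω_s = 0 − (78/34)(1−0) = -39/17
ω_s/ω_r = -39/17

-39/17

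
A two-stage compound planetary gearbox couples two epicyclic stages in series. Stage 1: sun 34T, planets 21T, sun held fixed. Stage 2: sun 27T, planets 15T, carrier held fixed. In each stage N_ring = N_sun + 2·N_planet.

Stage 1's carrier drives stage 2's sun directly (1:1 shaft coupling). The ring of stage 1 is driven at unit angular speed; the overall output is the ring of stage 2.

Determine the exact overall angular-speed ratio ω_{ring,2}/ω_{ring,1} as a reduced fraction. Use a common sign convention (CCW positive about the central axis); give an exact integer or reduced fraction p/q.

Stage 1: N_ring = 34 + 2·21 = 76
Stage 1: 34(ω_s−ω_c) = −76(ω_r−ω_c),  ω_s=0, ω_r=1
Stage 1: 34(0−ω_c) = −76(1−ω_c)  ⇒  110ω_c = 76  ⇒  ω_c = 38/55
  ⇒ ω_c¹/ω_r¹ = 38/55
Stage 2: N_ring = 27 + 2·15 = 57
Stage 2: 27(ω_s−ω_c) = −57(ω_r−ω_c),  ω_c=0, ω_s=1
Stage 2: ω_r = 0 − (27/57)(1−0) = -9/19
  ⇒ ω_r²/ω_s² = -9/19
Coupling ω_s² = ω_c¹ ⇒ overall = 38/55 × -9/19 = -18/55

-18/55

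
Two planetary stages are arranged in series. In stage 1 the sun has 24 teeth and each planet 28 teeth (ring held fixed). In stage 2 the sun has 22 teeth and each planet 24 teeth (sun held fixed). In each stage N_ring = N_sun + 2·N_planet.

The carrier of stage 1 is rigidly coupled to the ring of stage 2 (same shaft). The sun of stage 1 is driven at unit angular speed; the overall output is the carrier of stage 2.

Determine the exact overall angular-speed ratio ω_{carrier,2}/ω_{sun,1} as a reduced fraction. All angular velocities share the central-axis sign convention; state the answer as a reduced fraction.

Stage 1: N_ring = 24 + 2·28 = 80
Stage 1: 24(ω_s−ω_c) = −80(ω_r−ω_c),  ω_r=0, ω_s=1
Stage 1: 24(1−ω_c) = −80(0−ω_c)  ⇒  104ω_c = 24  ⇒  ω_c = 3/13
  ⇒ ω_c¹/ω_s¹ = 3/13
Stage 2: N_ring = 22 + 2·24 = 70
Stage 2: 22(ω_s−ω_c) = −70(ω_r−ω_c),  ω_s=0, ω_r=1
Stage 2: 22(0−ω_c) = −70(1−ω_c)  ⇒  92ω_c = 70  ⇒  ω_c = 35/46
  ⇒ ω_c²/ω_r² = 35/46
Coupling ω_r² = ω_c¹ ⇒ overall = 3/13 × 35/46 = 105/598

105/598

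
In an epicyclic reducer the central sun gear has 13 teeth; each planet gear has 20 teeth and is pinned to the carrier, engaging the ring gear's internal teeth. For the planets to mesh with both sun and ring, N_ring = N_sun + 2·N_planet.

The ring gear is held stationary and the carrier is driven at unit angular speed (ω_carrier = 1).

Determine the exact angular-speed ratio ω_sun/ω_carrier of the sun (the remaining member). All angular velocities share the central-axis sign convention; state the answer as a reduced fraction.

N_ring = 13 + 2·20 = 53
13(ω_s−ω_c) = −53(ω_r−ω_c),  ω_r=0, ω_c=1
ω_s = 1 − (53/13)(0−1) = 66/13
ω_s/ω_c = 66/13

66/13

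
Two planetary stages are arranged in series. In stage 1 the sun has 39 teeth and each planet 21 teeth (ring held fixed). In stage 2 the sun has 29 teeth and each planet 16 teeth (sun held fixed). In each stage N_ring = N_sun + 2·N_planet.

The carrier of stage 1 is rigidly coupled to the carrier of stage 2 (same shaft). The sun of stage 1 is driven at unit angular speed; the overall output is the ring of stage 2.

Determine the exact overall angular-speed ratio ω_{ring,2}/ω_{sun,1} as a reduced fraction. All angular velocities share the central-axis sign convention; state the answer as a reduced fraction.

117/244

Stage 1: N_ring = 39 + 2·21 = 81
Stage 1: 39(ω_s−ω_c) = −81(ω_r−ω_c),  ω_r=0, ω_s=1
Stage 1: 39(1−ω_c) = −81(0−ω_c)  ⇒  120ω_c = 39  ⇒  ω_c = 13/40
  ⇒ ω_c¹/ω_s¹ = 13/40
Stage 2: N_ring = 29 + 2·16 = 61
Stage 2: 29(ω_s−ω_c) = −61(ω_r−ω_c),  ω_s=0, ω_c=1
Stage 2: ω_r = 1 − (29/61)(0−1) = 90/61
  ⇒ ω_r²/ω_c² = 90/61
Coupling ω_c² = ω_c¹ ⇒ overall = 13/40 × 90/61 = 117/244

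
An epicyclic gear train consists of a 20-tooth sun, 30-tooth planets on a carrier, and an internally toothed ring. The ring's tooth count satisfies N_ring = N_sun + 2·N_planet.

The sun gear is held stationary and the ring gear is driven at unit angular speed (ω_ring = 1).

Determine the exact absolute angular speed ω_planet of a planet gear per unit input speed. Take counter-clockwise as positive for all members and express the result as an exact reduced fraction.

N_ring = 20 + 2·30 = 80
20(ω_s−ω_c) = −80(ω_r−ω_c),  ω_s=0, ω_r=1
20(0−ω_c) = −80(1−ω_c)  ⇒  100ω_c = 80  ⇒  ω_c = 4/5
sun–planet: 20·(0−4/5) = −30·(ω_p−ω_c)  ⇒  ω_p−ω_c = −(20/30)·(-4/5) = 8/15
ω_p = 4/5 + 8/15 = 4/3

4/3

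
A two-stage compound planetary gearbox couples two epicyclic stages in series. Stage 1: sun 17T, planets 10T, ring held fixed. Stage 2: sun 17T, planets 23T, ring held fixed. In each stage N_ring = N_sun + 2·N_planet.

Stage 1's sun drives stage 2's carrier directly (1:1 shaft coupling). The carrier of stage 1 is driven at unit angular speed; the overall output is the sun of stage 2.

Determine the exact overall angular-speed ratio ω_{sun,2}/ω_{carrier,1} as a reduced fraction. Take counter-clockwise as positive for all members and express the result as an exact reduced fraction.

4320/289

Stage 1: N_ring = 17 + 2·10 = 37
Stage 1: 17(ω_s−ω_c) = −37(ω_r−ω_c),  ω_r=0, ω_c=1
Stage 1: ω_s = 1 − (37/17)(0−1) = 54/17
  ⇒ ω_s¹/ω_c¹ = 54/17
Stage 2: N_ring = 17 + 2·23 = 63
Stage 2: 17(ω_s−ω_c) = −63(ω_r−ω_c),  ω_r=0, ω_c=1
Stage 2: ω_s = 1 − (63/17)(0−1) = 80/17
  ⇒ ω_s²/ω_c² = 80/17
Coupling ω_c² = ω_s¹ ⇒ overall = 54/17 × 80/17 = 4320/289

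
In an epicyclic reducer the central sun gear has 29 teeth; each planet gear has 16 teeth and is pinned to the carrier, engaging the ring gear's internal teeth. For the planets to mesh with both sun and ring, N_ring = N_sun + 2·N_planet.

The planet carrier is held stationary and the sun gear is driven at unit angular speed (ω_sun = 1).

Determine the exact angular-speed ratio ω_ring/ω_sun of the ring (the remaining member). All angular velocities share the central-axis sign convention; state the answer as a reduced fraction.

N_ring = 29 + 2·16 = 61
29(ω_s−ω_c) = −61(ω_r−ω_c),  ω_c=0, ω_s=1
ω_r = 0 − (29/61)(1−0) = -29/61
ω_r/ω_s = -29/61

-29/61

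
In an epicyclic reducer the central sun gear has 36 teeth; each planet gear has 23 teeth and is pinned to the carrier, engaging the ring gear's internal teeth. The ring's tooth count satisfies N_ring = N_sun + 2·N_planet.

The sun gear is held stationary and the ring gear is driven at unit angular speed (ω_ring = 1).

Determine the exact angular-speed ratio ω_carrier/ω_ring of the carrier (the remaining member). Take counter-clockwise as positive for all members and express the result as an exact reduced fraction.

41/59

N_ring = 36 + 2·23 = 82
36(ω_s−ω_c) = −82(ω_r−ω_c),  ω_s=0, ω_r=1
36(0−ω_c) = −82(1−ω_c)  ⇒  118ω_c = 82  ⇒  ω_c = 41/59
ω_c/ω_r = 41/59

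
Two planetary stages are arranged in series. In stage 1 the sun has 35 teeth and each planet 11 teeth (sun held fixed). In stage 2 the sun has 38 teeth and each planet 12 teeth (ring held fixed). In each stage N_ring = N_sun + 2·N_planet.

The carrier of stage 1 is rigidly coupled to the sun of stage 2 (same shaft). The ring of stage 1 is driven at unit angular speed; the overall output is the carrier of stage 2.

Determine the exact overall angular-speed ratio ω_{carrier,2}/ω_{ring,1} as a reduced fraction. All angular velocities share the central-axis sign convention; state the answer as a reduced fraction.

Stage 1: N_ring = 35 + 2·11 = 57
Stage 1: 35(ω_s−ω_c) = −57(ω_r−ω_c),  ω_s=0, ω_r=1
Stage 1: 35(0−ω_c) = −57(1−ω_c)  ⇒  92ω_c = 57  ⇒  ω_c = 57/92
  ⇒ ω_c¹/ω_r¹ = 57/92
Stage 2: N_ring = 38 + 2·12 = 62
Stage 2: 38(ω_s−ω_c) = −62(ω_r−ω_c),  ω_r=0, ω_s=1
Stage 2: 38(1−ω_c) = −62(0−ω_c)  ⇒  100ω_c = 38  ⇒  ω_c = 19/50
  ⇒ ω_c²/ω_s² = 19/50
Coupling ω_s² = ω_c¹ ⇒ overall = 57/92 × 19/50 = 1083/4600

1083/4600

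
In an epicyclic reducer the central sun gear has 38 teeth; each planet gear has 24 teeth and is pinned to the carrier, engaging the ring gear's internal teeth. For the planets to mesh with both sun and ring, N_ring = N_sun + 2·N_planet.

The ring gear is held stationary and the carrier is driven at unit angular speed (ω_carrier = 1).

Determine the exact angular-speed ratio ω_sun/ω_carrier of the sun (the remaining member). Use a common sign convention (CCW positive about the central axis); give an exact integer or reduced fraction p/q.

N_ring = 38 + 2·24 = 86
38(ω_s−ω_c) = −86(ω_r−ω_c),  ω_r=0, ω_c=1
ω_s = 1 − (86/38)(0−1) = 62/19
ω_s/ω_c = 62/19

62/19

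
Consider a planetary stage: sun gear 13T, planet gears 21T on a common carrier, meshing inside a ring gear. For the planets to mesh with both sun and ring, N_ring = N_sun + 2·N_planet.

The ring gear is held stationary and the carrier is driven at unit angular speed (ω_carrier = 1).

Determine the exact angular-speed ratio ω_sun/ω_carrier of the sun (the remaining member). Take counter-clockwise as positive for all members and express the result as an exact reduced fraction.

N_ring = 13 + 2·21 = 55
13(ω_s−ω_c) = −55(ω_r−ω_c),  ω_r=0, ω_c=1
ω_s = 1 − (55/13)(0−1) = 68/13
ω_s/ω_c = 68/13

68/13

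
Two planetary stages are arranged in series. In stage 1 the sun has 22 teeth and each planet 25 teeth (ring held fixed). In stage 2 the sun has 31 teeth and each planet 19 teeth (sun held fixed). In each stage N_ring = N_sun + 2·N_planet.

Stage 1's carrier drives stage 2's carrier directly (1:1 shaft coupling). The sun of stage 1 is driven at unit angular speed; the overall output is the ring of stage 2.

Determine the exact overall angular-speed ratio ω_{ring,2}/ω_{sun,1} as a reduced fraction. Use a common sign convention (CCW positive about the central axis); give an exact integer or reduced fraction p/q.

Stage 1: N_ring = 22 + 2·25 = 72
Stage 1: 22(ω_s−ω_c) = −72(ω_r−ω_c),  ω_r=0, ω_s=1
Stage 1: 22(1−ω_c) = −72(0−ω_c)  ⇒  94ω_c = 22  ⇒  ω_c = 11/47
  ⇒ ω_c¹/ω_s¹ = 11/47
Stage 2: N_ring = 31 + 2·19 = 69
Stage 2: 31(ω_s−ω_c) = −69(ω_r−ω_c),  ω_s=0, ω_c=1
Stage 2: ω_r = 1 − (31/69)(0−1) = 100/69
  ⇒ ω_r²/ω_c² = 100/69
Coupling ω_c² = ω_c¹ ⇒ overall = 11/47 × 100/69 = 1100/3243

1100/3243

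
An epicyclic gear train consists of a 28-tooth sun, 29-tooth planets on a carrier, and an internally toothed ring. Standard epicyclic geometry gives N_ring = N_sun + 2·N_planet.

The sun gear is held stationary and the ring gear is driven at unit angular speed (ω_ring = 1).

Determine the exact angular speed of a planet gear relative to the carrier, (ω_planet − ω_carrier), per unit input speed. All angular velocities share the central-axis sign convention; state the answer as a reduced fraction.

N_ring = 28 + 2·29 = 86
28(ω_s−ω_c) = −86(ω_r−ω_c),  ω_s=0, ω_r=1
28(0−ω_c) = −86(1−ω_c)  ⇒  114ω_c = 86  ⇒  ω_c = 43/57
sun–planet: 28·(0−43/57) = −29·(ω_p−ω_c)  ⇒  ω_p−ω_c = −(28/29)·(-43/57) = 1204/1653

1204/1653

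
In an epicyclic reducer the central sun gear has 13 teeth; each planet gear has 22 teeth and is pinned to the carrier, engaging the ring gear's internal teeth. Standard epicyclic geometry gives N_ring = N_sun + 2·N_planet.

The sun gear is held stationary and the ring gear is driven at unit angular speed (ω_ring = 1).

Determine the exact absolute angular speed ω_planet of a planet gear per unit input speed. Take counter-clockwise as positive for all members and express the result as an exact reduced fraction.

57/44

N_ring = 13 + 2·22 = 57
13(ω_s−ω_c) = −57(ω_r−ω_c),  ω_s=0, ω_r=1
13(0−ω_c) = −57(1−ω_c)  ⇒  70ω_c = 57  ⇒  ω_c = 57/70
sun–planet: 13·(0−57/70) = −22·(ω_p−ω_c)  ⇒  ω_p−ω_c = −(13/22)·(-57/70) = 741/1540
ω_p = 57/70 + 741/1540 = 57/44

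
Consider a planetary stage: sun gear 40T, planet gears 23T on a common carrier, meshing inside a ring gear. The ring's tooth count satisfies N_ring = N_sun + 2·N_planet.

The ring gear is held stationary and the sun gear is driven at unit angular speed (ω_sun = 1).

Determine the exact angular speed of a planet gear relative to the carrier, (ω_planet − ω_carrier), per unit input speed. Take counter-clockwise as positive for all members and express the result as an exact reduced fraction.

-1720/1449

N_ring = 40 + 2·23 = 86
40(ω_s−ω_c) = −86(ω_r−ω_c),  ω_r=0, ω_s=1
40(1−ω_c) = −86(0−ω_c)  ⇒  126ω_c = 40  ⇒  ω_c = 20/63
sun–planet: 40·(1−20/63) = −23·(ω_p−ω_c)  ⇒  ω_p−ω_c = −(40/23)·(43/63) = -1720/1449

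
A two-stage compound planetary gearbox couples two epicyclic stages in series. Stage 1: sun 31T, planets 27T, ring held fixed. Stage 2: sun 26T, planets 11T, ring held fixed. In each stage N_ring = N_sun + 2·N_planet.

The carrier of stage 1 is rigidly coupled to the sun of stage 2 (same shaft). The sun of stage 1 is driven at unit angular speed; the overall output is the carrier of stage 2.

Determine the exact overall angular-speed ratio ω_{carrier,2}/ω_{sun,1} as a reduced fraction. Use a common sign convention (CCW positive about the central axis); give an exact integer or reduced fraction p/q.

Stage 1: N_ring = 31 + 2·27 = 85
Stage 1: 31(ω_s−ω_c) = −85(ω_r−ω_c),  ω_r=0, ω_s=1
Stage 1: 31(1−ω_c) = −85(0−ω_c)  ⇒  116ω_c = 31  ⇒  ω_c = 31/116
  ⇒ ω_c¹/ω_s¹ = 31/116
Stage 2: N_ring = 26 + 2·11 = 48
Stage 2: 26(ω_s−ω_c) = −48(ω_r−ω_c),  ω_r=0, ω_s=1
Stage 2: 26(1−ω_c) = −48(0−ω_c)  ⇒  74ω_c = 26  ⇒  ω_c = 13/37
  ⇒ ω_c²/ω_s² = 13/37
Coupling ω_s² = ω_c¹ ⇒ overall = 31/116 × 13/37 = 403/4292

403/4292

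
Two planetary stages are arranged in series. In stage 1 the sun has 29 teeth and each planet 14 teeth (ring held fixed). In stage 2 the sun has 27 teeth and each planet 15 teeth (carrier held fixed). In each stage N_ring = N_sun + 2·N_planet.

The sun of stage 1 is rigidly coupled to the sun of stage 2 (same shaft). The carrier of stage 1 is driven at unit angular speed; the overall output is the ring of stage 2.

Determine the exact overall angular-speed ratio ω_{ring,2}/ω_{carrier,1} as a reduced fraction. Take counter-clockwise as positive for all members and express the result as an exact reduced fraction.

Stage 1: N_ring = 29 + 2·14 = 57
Stage 1: 29(ω_s−ω_c) = −57(ω_r−ω_c),  ω_r=0, ω_c=1
Stage 1: ω_s = 1 − (57/29)(0−1) = 86/29
  ⇒ ω_s¹/ω_c¹ = 86/29
Stage 2: N_ring = 27 + 2·15 = 57
Stage 2: 27(ω_s−ω_c) = −57(ω_r−ω_c),  ω_c=0, ω_s=1
Stage 2: ω_r = 0 − (27/57)(1−0) = -9/19
  ⇒ ω_r²/ω_s² = -9/19
Coupling ω_s² = ω_s¹ ⇒ overall = 86/29 × -9/19 = -774/551

-774/551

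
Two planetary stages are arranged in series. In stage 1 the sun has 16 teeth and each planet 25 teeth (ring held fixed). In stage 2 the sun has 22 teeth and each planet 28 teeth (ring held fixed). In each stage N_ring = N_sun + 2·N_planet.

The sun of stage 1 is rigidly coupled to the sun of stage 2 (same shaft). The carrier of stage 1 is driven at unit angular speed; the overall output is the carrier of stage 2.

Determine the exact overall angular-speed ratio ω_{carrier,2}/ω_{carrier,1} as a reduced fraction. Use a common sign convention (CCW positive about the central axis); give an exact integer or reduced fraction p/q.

Stage 1: N_ring = 16 + 2·25 = 66
Stage 1: 16(ω_s−ω_c) = −66(ω_r−ω_c),  ω_r=0, ω_c=1
Stage 1: ω_s = 1 − (66/16)(0−1) = 41/8
  ⇒ ω_s¹/ω_c¹ = 41/8
Stage 2: N_ring = 22 + 2·28 = 78
Stage 2: 22(ω_s−ω_c) = −78(ω_r−ω_c),  ω_r=0, ω_s=1
Stage 2: 22(1−ω_c) = −78(0−ω_c)  ⇒  100ω_c = 22  ⇒  ω_c = 11/50
  ⇒ ω_c²/ω_s² = 11/50
Coupling ω_s² = ω_s¹ ⇒ overall = 41/8 × 11/50 = 451/400

451/400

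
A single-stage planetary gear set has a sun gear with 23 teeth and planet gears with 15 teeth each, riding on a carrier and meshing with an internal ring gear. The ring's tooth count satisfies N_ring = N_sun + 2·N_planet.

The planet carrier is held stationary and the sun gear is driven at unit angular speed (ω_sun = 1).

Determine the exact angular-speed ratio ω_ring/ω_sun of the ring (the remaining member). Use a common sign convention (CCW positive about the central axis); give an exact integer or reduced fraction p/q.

-23/53

N_ring = 23 + 2·15 = 53
23(ω_s−ω_c) = −53(ω_r−ω_c),  ω_c=0, ω_s=1
ω_r = 0 − (23/53)(1−0) = -23/53
ω_r/ω_s = -23/53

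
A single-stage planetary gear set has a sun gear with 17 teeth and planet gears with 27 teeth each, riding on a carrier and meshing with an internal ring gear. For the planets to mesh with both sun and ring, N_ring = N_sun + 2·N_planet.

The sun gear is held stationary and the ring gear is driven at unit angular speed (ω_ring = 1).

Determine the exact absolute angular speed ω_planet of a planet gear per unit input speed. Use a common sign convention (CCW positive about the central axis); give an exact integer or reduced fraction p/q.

71/54

N_ring = 17 + 2·27 = 71
17(ω_s−ω_c) = −71(ω_r−ω_c),  ω_s=0, ω_r=1
17(0−ω_c) = −71(1−ω_c)  ⇒  88ω_c = 71  ⇒  ω_c = 71/88
sun–planet: 17·(0−71/88) = −27·(ω_p−ω_c)  ⇒  ω_p−ω_c = −(17/27)·(-71/88) = 1207/2376
ω_p = 71/88 + 1207/2376 = 71/54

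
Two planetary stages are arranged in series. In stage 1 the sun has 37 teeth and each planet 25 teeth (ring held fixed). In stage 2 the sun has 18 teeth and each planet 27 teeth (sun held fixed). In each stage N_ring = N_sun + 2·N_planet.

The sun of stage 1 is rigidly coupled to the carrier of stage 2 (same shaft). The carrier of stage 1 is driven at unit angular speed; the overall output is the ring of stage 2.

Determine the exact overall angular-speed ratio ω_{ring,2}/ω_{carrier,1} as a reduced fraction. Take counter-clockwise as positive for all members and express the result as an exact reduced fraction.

155/37

Stage 1: N_ring = 37 + 2·25 = 87
Stage 1: 37(ω_s−ω_c) = −87(ω_r−ω_c),  ω_r=0, ω_c=1
Stage 1: ω_s = 1 − (87/37)(0−1) = 124/37
  ⇒ ω_s¹/ω_c¹ = 124/37
Stage 2: N_ring = 18 + 2·27 = 72
Stage 2: 18(ω_s−ω_c) = −72(ω_r−ω_c),  ω_s=0, ω_c=1
Stage 2: ω_r = 1 − (18/72)(0−1) = 5/4
  ⇒ ω_r²/ω_c² = 5/4
Coupling ω_c² = ω_s¹ ⇒ overall = 124/37 × 5/4 = 155/37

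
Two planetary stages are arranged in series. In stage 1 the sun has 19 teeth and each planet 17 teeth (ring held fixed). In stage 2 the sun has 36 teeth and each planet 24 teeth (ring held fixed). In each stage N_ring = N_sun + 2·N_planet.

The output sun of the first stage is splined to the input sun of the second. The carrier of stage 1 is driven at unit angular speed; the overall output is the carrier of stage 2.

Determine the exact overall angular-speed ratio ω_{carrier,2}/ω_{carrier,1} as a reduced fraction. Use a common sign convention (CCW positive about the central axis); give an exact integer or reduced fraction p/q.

108/95

Stage 1: N_ring = 19 + 2·17 = 53
Stage 1: 19(ω_s−ω_c) = −53(ω_r−ω_c),  ω_r=0, ω_c=1
Stage 1: ω_s = 1 − (53/19)(0−1) = 72/19
  ⇒ ω_s¹/ω_c¹ = 72/19
Stage 2: N_ring = 36 + 2·24 = 84
Stage 2: 36(ω_s−ω_c) = −84(ω_r−ω_c),  ω_r=0, ω_s=1
Stage 2: 36(1−ω_c) = −84(0−ω_c)  ⇒  120ω_c = 36  ⇒  ω_c = 3/10
  ⇒ ω_c²/ω_s² = 3/10
Coupling ω_s² = ω_s¹ ⇒ overall = 72/19 × 3/10 = 108/95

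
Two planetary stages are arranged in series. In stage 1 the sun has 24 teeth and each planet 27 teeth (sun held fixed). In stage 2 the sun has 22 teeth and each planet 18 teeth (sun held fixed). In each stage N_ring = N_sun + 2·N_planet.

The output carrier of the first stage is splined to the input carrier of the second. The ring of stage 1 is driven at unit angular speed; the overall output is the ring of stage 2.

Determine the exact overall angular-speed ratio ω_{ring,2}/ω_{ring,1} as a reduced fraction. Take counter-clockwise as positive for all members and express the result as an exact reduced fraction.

520/493

Stage 1: N_ring = 24 + 2·27 = 78
Stage 1: 24(ω_s−ω_c) = −78(ω_r−ω_c),  ω_s=0, ω_r=1
Stage 1: 24(0−ω_c) = −78(1−ω_c)  ⇒  102ω_c = 78  ⇒  ω_c = 13/17
  ⇒ ω_c¹/ω_r¹ = 13/17
Stage 2: N_ring = 22 + 2·18 = 58
Stage 2: 22(ω_s−ω_c) = −58(ω_r−ω_c),  ω_s=0, ω_c=1
Stage 2: ω_r = 1 − (22/58)(0−1) = 40/29
  ⇒ ω_r²/ω_c² = 40/29
Coupling ω_c² = ω_c¹ ⇒ overall = 13/17 × 40/29 = 520/493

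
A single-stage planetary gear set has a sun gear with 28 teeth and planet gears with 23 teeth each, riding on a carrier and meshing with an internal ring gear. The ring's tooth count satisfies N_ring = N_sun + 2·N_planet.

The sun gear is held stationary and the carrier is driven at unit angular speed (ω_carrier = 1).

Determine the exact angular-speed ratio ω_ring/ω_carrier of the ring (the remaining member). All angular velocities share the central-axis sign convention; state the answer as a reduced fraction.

51/37

N_ring = 28 + 2·23 = 74
28(ω_s−ω_c) = −74(ω_r−ω_c),  ω_s=0, ω_c=1
ω_r = 1 − (28/74)(0−1) = 51/37
ω_r/ω_c = 51/37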